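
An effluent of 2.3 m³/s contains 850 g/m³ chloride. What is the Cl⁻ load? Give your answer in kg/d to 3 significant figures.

Mass flux = Q·C = 2.3 m³/s × 850 g/m³ = 1955 g/s.
= 1955 g/s × 86.4 = 1.689e+05 kg/d.

169000 kg/d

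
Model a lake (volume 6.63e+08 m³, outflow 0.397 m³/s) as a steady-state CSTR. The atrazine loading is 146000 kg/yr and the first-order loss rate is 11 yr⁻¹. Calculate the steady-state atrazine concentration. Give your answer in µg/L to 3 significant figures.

20.0 µg/L

Outflow Q = 0.397 m³/s × 3.156e+07 s/yr = 1.253e+07 m³/yr.
Steady-state CSTR mass balance: W = Q·C + k·V·C, so C = W/(Q + kV).
Q + kV = 1.253e+07 + 11·6.63e+08 = 7.306e+09 m³/yr.
C = 146000/7.306e+09 = 1.998e-05 kg/m³ = 0.01998 mg/L = 19.98 µg/L.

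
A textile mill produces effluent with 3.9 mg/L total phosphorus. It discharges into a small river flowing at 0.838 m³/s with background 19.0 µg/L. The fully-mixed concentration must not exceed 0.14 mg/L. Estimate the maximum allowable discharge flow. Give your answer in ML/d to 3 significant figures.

19.0 µg/L = 0.019 mg/L.
Mass balance at complete mixing: C_std·(Q_w + Q_r) = Q_w·C_e + Q_r·C_b.
Rearranging, Q_w = Q_r·(C_std − C_b)/(C_e − C_std) = 0.838·(0.14 − 0.019) / (3.9 − 0.14) = 0.02697 m³/s.
= 2.33 ML/d.

2.33 ML/d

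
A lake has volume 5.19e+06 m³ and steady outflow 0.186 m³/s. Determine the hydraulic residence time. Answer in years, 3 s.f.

0.884 yr

Q = 0.186 m³/s × 3.156e+07 s/yr = 5.87e+06 m³/yr.
Hydraulic residence time τ = V/Q = 5.19e+06/5.87e+06 = 0.8842 yr.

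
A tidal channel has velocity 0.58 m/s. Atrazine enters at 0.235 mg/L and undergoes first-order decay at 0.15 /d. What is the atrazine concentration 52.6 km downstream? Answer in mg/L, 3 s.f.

0.201 mg/L

Travel time t = 52.6 km / 0.58 m/s = 5.26e+04/0.58 = 9.069e+04 s = 1.05 d.
First-order decay: C = 0.235·exp(−0.15·1.05) = 0.235·0.8543 = 0.2008 mg/L.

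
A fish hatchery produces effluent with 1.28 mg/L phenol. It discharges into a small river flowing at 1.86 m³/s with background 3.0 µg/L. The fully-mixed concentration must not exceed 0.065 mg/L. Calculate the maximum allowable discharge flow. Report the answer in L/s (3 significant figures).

94.9 L/s

3.0 µg/L = 0.003 mg/L.
Mass balance at complete mixing: C_std·(Q_w + Q_r) = Q_w·C_e + Q_r·C_b.
Rearranging, Q_w = Q_r·(C_std − C_b)/(C_e − C_std) = 1.86·(0.065 − 0.003) / (1.28 − 0.065) = 0.09491 m³/s.
= 94.91 L/s.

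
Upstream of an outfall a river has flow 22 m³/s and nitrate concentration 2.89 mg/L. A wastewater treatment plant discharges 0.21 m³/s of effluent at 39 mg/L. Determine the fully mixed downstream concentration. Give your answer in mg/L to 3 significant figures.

3.23 mg/L

Flow-weighted mixing gives C = (0.21·39 + 22·2.89) / (0.21 + 22) = 71.77/22.21 = 3.231 mg/L.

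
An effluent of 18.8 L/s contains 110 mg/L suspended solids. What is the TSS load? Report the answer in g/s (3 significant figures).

18.8 L/s = 0.0188 m³/s.
Mass flux = Q·C = 0.0188 m³/s × 110 g/m³ = 2.068 g/s.

2.07 g/s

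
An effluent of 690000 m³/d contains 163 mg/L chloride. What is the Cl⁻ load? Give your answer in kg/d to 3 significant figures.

112000 kg/d

690000 m³/d = 7.986 m³/s.
Mass flux = Q·C = 7.986 m³/s × 163 g/m³ = 1302 g/s.
= 1302 g/s × 86.4 = 1.125e+05 kg/d.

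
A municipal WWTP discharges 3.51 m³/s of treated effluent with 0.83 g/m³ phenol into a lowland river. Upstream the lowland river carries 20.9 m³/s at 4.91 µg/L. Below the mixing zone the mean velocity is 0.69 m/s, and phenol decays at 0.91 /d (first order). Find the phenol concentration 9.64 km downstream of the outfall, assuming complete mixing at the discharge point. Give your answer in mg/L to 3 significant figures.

0.107 mg/L

4.91 µg/L = 0.00491 mg/L.
After complete mixing, C₀ = (3.51·0.83 + 20.9·0.00491) / 24.41 = 0.1236 mg/L.
Travel time t = 9640 m / 0.69 m/s = 1.397e+04 s = 0.1617 d.
C = 0.1236·exp(−0.91·0.1617) = 0.1236·0.8632 = 0.1066 mg/L.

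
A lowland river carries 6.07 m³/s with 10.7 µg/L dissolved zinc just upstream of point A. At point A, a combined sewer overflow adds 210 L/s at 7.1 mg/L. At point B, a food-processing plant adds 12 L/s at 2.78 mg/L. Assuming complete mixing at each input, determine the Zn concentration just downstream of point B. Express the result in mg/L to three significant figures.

10.7 µg/L = 0.0107 mg/L.
210 L/s = 0.21 m³/s.
After input A: C = (6.07·0.0107 + 0.21·7.1) / 6.28 = 0.2478 mg/L.
12 L/s = 0.012 m³/s.
After input B: C = (6.28·0.2478 + 0.012·2.78) / 6.292 = 0.2526 mg/L.

0.253 mg/L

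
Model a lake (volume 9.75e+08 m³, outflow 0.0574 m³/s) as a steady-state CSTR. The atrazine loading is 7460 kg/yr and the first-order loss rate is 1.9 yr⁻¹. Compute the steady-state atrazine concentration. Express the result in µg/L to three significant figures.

4.02 µg/L

Outflow Q = 0.0574 m³/s × 3.156e+07 s/yr = 1.811e+06 m³/yr.
Steady-state CSTR mass balance: W = Q·C + k·V·C, so C = W/(Q + kV).
Q + kV = 1.811e+06 + 1.9·9.75e+08 = 1.854e+09 m³/yr.
C = 7460/1.854e+09 = 4.023e-06 kg/m³ = 0.004023 mg/L = 4.023 µg/L.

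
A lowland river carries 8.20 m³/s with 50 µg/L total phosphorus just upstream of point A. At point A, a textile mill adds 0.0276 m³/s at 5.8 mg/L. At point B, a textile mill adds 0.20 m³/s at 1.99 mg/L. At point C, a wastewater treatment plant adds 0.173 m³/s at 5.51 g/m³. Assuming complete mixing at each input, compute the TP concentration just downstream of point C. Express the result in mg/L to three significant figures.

0.223 mg/L

50 µg/L = 0.05 mg/L.
After input A: C = (8.2·0.05 + 0.0276·5.8) / 8.228 = 0.06929 mg/L.
After input B: C = (8.228·0.06929 + 0.2·1.99) / 8.428 = 0.1149 mg/L.
After input C: C = (8.428·0.1149 + 0.173·5.51) / 8.601 = 0.2234 mg/L.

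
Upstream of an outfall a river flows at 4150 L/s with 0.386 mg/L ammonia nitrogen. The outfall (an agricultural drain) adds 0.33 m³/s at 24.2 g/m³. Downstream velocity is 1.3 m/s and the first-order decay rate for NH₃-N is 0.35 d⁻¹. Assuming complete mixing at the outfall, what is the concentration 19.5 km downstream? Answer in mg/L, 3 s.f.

4150 L/s = 4.15 m³/s.
After complete mixing, C₀ = (0.33·24.2 + 4.15·0.386) / 4.48 = 2.14 mg/L.
Travel time t = 1.95e+04 m / 1.3 m/s = 1.5e+04 s = 0.1736 d.
C = 2.14·exp(−0.35·0.1736) = 2.14·0.941 = 2.014 mg/L.

2.01 mg/L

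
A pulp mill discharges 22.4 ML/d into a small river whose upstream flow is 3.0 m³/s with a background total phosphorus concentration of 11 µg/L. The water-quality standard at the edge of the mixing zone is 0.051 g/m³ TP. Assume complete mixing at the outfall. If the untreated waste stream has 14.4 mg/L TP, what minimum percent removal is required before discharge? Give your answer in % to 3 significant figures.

22.4 ML/d = 0.2593 m³/s.
11 µg/L = 0.011 mg/L.
Mass balance: 0.051·3.259 = 0.2593·Cₑ + 3·0.011.
Cₑ = (0.1662 − 0.033) / 0.2593 = 0.5139 mg/L.
Required removal = 1 − 0.5139/14.4 = 96.43 %.

96.4 %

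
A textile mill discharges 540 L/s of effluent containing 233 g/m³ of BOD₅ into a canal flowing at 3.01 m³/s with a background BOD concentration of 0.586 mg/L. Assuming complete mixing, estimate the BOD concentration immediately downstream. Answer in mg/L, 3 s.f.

35.9 mg/L

540 L/s = 0.54 m³/s.
By mass balance at complete mixing, C = (0.54·233 + 3.01·0.586) / (0.54 + 3.01) = 127.6/3.55 = 35.94 mg/L.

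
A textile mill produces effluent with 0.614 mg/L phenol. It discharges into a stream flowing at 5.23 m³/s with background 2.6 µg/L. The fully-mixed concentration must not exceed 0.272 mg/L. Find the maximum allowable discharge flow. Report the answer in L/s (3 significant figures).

2.6 µg/L = 0.0026 mg/L.
Mass balance at complete mixing: C_std·(Q_w + Q_r) = Q_w·C_e + Q_r·C_b.
Rearranging, Q_w = Q_r·(C_std − C_b)/(C_e − C_std) = 5.23·(0.272 − 0.0026) / (0.614 − 0.272) = 4.12 m³/s.
= 4120 L/s.

4120 L/s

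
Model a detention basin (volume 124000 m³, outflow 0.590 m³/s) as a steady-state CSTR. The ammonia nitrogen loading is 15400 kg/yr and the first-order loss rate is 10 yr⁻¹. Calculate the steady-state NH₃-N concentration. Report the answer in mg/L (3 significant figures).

0.775 mg/L

Outflow Q = 0.590 m³/s × 3.156e+07 s/yr = 1.862e+07 m³/yr.
Steady-state CSTR mass balance: W = Q·C + k·V·C, so C = W/(Q + kV).
Q + kV = 1.862e+07 + 10·124000 = 1.986e+07 m³/yr.
C = 15400/1.986e+07 = 0.0007755 kg/m³ = 0.7755 mg/L.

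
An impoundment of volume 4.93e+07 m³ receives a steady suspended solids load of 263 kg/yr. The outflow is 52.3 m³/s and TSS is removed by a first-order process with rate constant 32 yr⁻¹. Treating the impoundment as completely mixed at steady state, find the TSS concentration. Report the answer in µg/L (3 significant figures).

0.0815 µg/L

Outflow Q = 52.3 m³/s × 3.156e+07 s/yr = 1.65e+09 m³/yr.
Steady-state CSTR mass balance: W = Q·C + k·V·C, so C = W/(Q + kV).
Q + kV = 1.65e+09 + 32·4.93e+07 = 3.228e+09 m³/yr.
C = 263/3.228e+09 = 8.147e-08 kg/m³ = 8.147e-05 mg/L = 0.08147 µg/L.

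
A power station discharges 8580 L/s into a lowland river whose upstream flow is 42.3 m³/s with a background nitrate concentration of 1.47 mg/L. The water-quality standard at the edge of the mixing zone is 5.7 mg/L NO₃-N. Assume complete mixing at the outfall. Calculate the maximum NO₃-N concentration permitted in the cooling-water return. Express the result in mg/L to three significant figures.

8580 L/s = 8.58 m³/s.
Mass balance: 5.7·50.88 = 8.58·Cₑ + 42.3·1.47.
Cₑ = (290 − 62.18) / 8.58 = 26.55 mg/L.

26.6 mg/L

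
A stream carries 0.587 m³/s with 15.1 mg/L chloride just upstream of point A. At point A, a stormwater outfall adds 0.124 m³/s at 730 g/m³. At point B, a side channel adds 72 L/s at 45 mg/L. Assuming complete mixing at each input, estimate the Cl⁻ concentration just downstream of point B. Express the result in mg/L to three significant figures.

131 mg/L

After input A: C = (0.587·15.1 + 0.124·730) / 0.711 = 139.8 mg/L.
72 L/s = 0.072 m³/s.
After input B: C = (0.711·139.8 + 0.072·45) / 0.783 = 131.1 mg/L.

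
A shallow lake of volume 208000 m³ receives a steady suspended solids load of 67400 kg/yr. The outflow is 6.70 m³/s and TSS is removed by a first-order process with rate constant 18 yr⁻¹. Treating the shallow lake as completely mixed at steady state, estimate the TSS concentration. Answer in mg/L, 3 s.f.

Outflow Q = 6.70 m³/s × 3.156e+07 s/yr = 2.114e+08 m³/yr.
Steady-state CSTR mass balance: W = Q·C + k·V·C, so C = W/(Q + kV).
Q + kV = 2.114e+08 + 18·208000 = 2.152e+08 m³/yr.
C = 67400/2.152e+08 = 0.0003132 kg/m³ = 0.3132 mg/L.

0.313 mg/L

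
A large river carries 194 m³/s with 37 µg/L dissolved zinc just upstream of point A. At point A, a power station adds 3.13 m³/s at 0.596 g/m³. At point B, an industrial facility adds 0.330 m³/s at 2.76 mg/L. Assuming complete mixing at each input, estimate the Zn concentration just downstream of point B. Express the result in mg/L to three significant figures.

37 µg/L = 0.037 mg/L.
After input A: C = (194·0.037 + 3.13·0.596) / 197.1 = 0.04588 mg/L.
After input B: C = (197.1·0.04588 + 0.33·2.76) / 197.5 = 0.05041 mg/L.

0.0504 mg/L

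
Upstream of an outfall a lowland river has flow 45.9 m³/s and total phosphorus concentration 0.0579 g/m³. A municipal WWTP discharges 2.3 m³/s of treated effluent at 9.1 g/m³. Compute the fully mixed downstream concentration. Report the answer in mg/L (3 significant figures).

0.489 mg/L

Flow-weighted mixing gives C = (2.3·9.1 + 45.9·0.0579) / (2.3 + 45.9) = 23.59/48.2 = 0.4894 mg/L.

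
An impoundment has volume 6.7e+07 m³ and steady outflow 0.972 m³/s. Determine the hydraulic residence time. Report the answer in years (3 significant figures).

2.18 yr

Q = 0.972 m³/s × 3.156e+07 s/yr = 3.067e+07 m³/yr.
Hydraulic residence time τ = V/Q = 6.7e+07/3.067e+07 = 2.184 yr.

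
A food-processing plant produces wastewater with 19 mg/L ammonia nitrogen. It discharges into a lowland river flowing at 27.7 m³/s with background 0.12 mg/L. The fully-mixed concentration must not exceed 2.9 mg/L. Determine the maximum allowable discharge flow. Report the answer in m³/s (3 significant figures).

4.78 m³/s

Mass balance at complete mixing: C_std·(Q_w + Q_r) = Q_w·C_e + Q_r·C_b.
Rearranging, Q_w = Q_r·(C_std − C_b)/(C_e − C_std) = 27.7·(2.9 − 0.12) / (19 − 2.9) = 4.783 m³/s.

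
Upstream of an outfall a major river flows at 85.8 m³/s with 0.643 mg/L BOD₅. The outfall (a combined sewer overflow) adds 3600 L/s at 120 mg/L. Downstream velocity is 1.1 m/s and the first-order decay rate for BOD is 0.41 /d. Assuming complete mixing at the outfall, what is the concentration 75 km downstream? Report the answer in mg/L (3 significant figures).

3.94 mg/L

3600 L/s = 3.6 m³/s.
After complete mixing, C₀ = (3.6·120 + 85.8·0.643) / 89.4 = 5.449 mg/L.
Travel time t = 7.5e+04 m / 1.1 m/s = 6.818e+04 s = 0.7891 d.
C = 5.449·exp(−0.41·0.7891) = 5.449·0.7236 = 3.943 mg/L.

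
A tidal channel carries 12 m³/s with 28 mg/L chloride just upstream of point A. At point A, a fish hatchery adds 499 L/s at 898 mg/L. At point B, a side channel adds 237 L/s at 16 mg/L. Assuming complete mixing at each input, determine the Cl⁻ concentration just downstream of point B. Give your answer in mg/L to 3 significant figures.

499 L/s = 0.499 m³/s.
After input A: C = (12·28 + 0.499·898) / 12.5 = 62.73 mg/L.
237 L/s = 0.237 m³/s.
After input B: C = (12.5·62.73 + 0.237·16) / 12.74 = 61.86 mg/L.

61.9 mg/L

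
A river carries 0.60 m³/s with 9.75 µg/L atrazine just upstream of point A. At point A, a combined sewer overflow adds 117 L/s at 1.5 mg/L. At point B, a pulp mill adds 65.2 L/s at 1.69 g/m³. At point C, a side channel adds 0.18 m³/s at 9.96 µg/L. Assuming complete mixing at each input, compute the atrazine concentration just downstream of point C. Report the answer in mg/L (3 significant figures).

9.75 µg/L = 0.00975 mg/L.
117 L/s = 0.117 m³/s.
After input A: C = (0.6·0.00975 + 0.117·1.5) / 0.717 = 0.2529 mg/L.
65.2 L/s = 0.0652 m³/s.
After input B: C = (0.717·0.2529 + 0.0652·1.69) / 0.7822 = 0.3727 mg/L.
9.96 µg/L = 0.00996 mg/L.
After input C: C = (0.7822·0.3727 + 0.18·0.00996) / 0.9622 = 0.3049 mg/L.

0.305 mg/L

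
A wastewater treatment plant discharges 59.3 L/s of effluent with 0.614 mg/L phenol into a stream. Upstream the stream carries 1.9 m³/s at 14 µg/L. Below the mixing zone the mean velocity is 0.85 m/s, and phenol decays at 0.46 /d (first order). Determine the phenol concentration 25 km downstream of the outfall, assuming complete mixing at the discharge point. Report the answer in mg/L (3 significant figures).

0.0275 mg/L

59.3 L/s = 0.0593 m³/s.
14 µg/L = 0.014 mg/L.
After complete mixing, C₀ = (0.0593·0.614 + 1.9·0.014) / 1.959 = 0.03216 mg/L.
Travel time t = 2.5e+04 m / 0.85 m/s = 2.941e+04 s = 0.3404 d.
C = 0.03216·exp(−0.46·0.3404) = 0.03216·0.8551 = 0.0275 mg/L.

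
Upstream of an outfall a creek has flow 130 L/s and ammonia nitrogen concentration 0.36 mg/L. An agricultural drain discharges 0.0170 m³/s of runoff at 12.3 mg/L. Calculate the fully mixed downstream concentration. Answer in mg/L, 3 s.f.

130 L/s = 0.13 m³/s.
By mass balance at complete mixing, C = (0.017·12.3 + 0.13·0.36) / (0.017 + 0.13) = 0.2559/0.147 = 1.741 mg/L.

1.74 mg/L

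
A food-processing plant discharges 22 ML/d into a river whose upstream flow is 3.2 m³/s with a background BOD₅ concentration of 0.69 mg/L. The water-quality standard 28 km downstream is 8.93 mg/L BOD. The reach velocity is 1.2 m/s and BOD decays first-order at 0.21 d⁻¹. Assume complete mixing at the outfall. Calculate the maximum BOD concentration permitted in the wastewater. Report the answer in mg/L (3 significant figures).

22 ML/d = 0.2546 m³/s.
Travel time to the compliance point: t = 2.8e+04/1.2 = 2.333e+04 s = 0.2701 d; decay factor exp(−0.21·0.2701) = 0.9449.
So the concentration just after mixing may be at most 8.93/0.9449 = 9.451 mg/L.
Mass balance: 9.451·3.455 = 0.2546·Cₑ + 3.2·0.69.
Cₑ = (32.65 − 2.208) / 0.2546 = 119.6 mg/L.

120 mg/L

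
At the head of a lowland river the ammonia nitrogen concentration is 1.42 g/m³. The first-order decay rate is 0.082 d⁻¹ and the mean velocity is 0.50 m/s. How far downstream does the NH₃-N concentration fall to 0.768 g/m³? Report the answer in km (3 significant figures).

From C = C₀·e^(−kt), t = ln(C₀/C)/k = ln(1.42/0.768)/0.082 = 0.6146/0.082 = 7.495 d.
Distance = v·t = 0.50 m/s × 6.476e+05 s = 3.238e+05 m = 323.8 km.

324 km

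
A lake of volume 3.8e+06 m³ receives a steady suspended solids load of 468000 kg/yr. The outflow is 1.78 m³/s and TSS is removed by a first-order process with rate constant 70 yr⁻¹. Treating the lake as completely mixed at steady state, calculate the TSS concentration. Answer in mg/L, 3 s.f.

Outflow Q = 1.78 m³/s × 3.156e+07 s/yr = 5.617e+07 m³/yr.
Steady-state CSTR mass balance: W = Q·C + k·V·C, so C = W/(Q + kV).
Q + kV = 5.617e+07 + 70·3.8e+06 = 3.222e+08 m³/yr.
C = 468000/3.222e+08 = 0.001453 kg/m³ = 1.453 mg/L.

1.45 mg/L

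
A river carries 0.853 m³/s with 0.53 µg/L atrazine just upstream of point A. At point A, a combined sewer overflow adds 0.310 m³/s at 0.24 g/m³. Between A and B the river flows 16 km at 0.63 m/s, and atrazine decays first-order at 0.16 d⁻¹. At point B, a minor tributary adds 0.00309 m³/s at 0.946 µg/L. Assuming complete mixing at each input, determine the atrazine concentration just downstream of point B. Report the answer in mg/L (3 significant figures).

0.53 µg/L = 0.00053 mg/L.
After input A: C = (0.853·0.00053 + 0.31·0.24) / 1.163 = 0.06436 mg/L.
Over the 16 km reach to input B (t = 2.54e+04 s = 0.2939 d), decay gives C = 0.06436·exp(−0.16·0.2939) = 0.0614 mg/L.
0.946 µg/L = 0.000946 mg/L.
After input B: C = (1.163·0.0614 + 0.00309·0.000946) / 1.166 = 0.06124 mg/L.

0.0612 mg/L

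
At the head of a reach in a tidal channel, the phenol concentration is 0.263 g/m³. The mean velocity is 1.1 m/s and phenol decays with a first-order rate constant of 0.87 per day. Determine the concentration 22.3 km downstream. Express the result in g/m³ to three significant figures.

0.214 g/m³

Travel time t = 22.3 km / 1.1 m/s = 2.23e+04/1.1 = 2.027e+04 s = 0.2346 d.
First-order decay: C = 0.263·exp(−0.87·0.2346) = 0.263·0.8154 = 0.2144 g/m³.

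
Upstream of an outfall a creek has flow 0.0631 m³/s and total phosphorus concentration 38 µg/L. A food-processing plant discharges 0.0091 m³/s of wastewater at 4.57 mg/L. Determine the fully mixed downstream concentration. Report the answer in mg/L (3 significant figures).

0.609 mg/L

38 µg/L = 0.038 mg/L.
Conservation of mass across the mixing zone: C = (0.0091·4.57 + 0.0631·0.038) / (0.0091 + 0.0631) = 0.04398/0.0722 = 0.6092 mg/L.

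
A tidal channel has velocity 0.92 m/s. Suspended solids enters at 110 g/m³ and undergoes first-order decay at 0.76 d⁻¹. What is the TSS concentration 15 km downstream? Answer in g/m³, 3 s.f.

95.3 g/m³

Travel time t = 15 km / 0.92 m/s = 1.5e+04/0.92 = 1.63e+04 s = 0.1887 d.
First-order decay: C = 110·exp(−0.76·0.1887) = 110·0.8664 = 95.3 g/m³.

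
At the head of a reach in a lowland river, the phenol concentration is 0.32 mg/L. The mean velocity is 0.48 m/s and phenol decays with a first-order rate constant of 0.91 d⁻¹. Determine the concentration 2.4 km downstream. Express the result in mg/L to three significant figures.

Travel time t = 2.4 km / 0.48 m/s = 2400/0.48 = 5000 s = 0.05787 d.
First-order decay: C = 0.32·exp(−0.91·0.05787) = 0.32·0.9487 = 0.3036 mg/L.

0.304 mg/L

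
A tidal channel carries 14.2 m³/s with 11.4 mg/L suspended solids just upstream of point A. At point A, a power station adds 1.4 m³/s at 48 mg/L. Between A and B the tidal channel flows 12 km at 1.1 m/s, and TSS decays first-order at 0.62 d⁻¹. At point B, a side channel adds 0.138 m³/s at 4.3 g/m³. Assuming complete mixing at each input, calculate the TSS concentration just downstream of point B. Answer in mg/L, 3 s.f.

13.5 mg/L

After input A: C = (14.2·11.4 + 1.4·48) / 15.6 = 14.68 mg/L.
Over the 12 km reach to input B (t = 1.091e+04 s = 0.1263 d), decay gives C = 14.68·exp(−0.62·0.1263) = 13.58 mg/L.
After input B: C = (15.6·13.58 + 0.138·4.3) / 15.74 = 13.5 mg/L.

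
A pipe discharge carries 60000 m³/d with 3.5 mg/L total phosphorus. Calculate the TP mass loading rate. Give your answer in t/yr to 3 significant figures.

60000 m³/d = 0.6944 m³/s.
Mass flux = Q·C = 0.6944 m³/s × 3.5 g/m³ = 2.431 g/s.
= 2.431 g/s × 31.56 = 76.7 t/yr.

76.7 t/yr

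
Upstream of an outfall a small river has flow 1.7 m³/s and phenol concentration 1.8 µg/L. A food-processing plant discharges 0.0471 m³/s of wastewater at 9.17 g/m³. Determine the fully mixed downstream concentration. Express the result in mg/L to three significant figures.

1.8 µg/L = 0.0018 mg/L.
Flow-weighted mixing gives C = (0.0471·9.17 + 1.7·0.0018) / (0.0471 + 1.7) = 0.435/1.747 = 0.249 mg/L.

0.249 mg/L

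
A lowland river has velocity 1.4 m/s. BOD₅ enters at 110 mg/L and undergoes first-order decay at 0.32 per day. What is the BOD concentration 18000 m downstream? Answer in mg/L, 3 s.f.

105 mg/L

Travel time t = 18000 m / 1.4 m/s = 1.8e+04/1.4 = 1.286e+04 s = 0.1488 d.
First-order decay: C = 110·exp(−0.32·0.1488) = 110·0.9535 = 104.9 mg/L.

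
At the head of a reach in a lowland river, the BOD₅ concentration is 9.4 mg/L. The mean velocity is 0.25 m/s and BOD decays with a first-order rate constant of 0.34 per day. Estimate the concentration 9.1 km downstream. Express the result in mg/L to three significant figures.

8.15 mg/L

Travel time t = 9.1 km / 0.25 m/s = 9100/0.25 = 3.64e+04 s = 0.4213 d.
First-order decay: C = 9.4·exp(−0.34·0.4213) = 9.4·0.8665 = 8.146 mg/L.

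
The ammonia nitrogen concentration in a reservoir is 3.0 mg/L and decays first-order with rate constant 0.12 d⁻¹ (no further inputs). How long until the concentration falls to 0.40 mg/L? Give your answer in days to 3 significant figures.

t = ln(C₀/C)/k = ln(3.0/0.40)/0.12 = 2.015/0.12 = 16.79 d.

16.8 d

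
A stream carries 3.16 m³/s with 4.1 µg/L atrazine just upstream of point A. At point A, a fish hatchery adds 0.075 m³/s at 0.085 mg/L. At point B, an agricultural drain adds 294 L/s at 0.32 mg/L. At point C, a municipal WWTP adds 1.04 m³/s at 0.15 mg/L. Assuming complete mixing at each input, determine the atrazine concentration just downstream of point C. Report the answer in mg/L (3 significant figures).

0.0590 mg/L

4.1 µg/L = 0.0041 mg/L.
After input A: C = (3.16·0.0041 + 0.075·0.085) / 3.235 = 0.005976 mg/L.
294 L/s = 0.294 m³/s.
After input B: C = (3.235·0.005976 + 0.294·0.32) / 3.529 = 0.03214 mg/L.
After input C: C = (3.529·0.03214 + 1.04·0.15) / 4.569 = 0.05896 mg/L.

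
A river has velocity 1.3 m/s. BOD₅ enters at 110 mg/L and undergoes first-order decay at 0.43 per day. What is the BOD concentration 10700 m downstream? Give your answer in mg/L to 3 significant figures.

Travel time t = 10700 m / 1.3 m/s = 1.07e+04/1.3 = 8231 s = 0.09526 d.
First-order decay: C = 110·exp(−0.43·0.09526) = 110·0.9599 = 105.6 mg/L.

106 mg/L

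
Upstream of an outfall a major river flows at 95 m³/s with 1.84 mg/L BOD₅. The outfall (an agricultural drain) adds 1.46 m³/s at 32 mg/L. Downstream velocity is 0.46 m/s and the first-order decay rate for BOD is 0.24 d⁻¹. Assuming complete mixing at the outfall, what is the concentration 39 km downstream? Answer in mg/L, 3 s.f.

After complete mixing, C₀ = (1.46·32 + 95·1.84) / 96.46 = 2.296 mg/L.
Travel time t = 3.9e+04 m / 0.46 m/s = 8.478e+04 s = 0.9813 d.
C = 2.296·exp(−0.24·0.9813) = 2.296·0.7902 = 1.815 mg/L.

1.81 mg/L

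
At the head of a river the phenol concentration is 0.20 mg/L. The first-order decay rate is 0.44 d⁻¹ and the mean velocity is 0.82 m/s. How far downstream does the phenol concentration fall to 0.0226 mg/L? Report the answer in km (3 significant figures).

From C = C₀·e^(−kt), t = ln(C₀/C)/k = ln(0.20/0.0226)/0.44 = 2.18/0.44 = 4.955 d.
Distance = v·t = 0.82 m/s × 4.281e+05 s = 3.511e+05 m = 351.1 km.

351 km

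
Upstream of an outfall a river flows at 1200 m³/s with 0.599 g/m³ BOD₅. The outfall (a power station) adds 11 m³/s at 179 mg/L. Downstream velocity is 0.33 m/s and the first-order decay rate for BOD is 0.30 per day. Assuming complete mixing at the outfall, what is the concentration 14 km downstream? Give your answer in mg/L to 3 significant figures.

After complete mixing, C₀ = (11·179 + 1200·0.599) / 1211 = 2.219 mg/L.
Travel time t = 1.4e+04 m / 0.33 m/s = 4.242e+04 s = 0.491 d.
C = 2.219·exp(−0.30·0.491) = 2.219·0.863 = 1.915 mg/L.

1.92 mg/L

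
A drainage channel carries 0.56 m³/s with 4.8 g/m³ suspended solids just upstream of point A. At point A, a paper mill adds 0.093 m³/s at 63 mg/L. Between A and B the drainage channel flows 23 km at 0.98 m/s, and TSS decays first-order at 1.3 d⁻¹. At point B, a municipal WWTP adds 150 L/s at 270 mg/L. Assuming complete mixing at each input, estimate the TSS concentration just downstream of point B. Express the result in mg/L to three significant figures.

After input A: C = (0.56·4.8 + 0.093·63) / 0.653 = 13.09 mg/L.
Over the 23 km reach to input B (t = 2.347e+04 s = 0.2716 d), decay gives C = 13.09·exp(−1.3·0.2716) = 9.195 mg/L.
150 L/s = 0.15 m³/s.
After input B: C = (0.653·9.195 + 0.15·270) / 0.803 = 57.91 mg/L.

57.9 mg/L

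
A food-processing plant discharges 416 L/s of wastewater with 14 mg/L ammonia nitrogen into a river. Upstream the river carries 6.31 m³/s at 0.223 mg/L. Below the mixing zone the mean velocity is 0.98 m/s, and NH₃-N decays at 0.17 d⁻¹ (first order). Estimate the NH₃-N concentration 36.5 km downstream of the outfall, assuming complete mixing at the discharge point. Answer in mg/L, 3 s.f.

416 L/s = 0.416 m³/s.
After complete mixing, C₀ = (0.416·14 + 6.31·0.223) / 6.726 = 1.075 mg/L.
Travel time t = 3.65e+04 m / 0.98 m/s = 3.724e+04 s = 0.4311 d.
C = 1.075·exp(−0.17·0.4311) = 1.075·0.9293 = 0.9991 mg/L.

0.999 mg/L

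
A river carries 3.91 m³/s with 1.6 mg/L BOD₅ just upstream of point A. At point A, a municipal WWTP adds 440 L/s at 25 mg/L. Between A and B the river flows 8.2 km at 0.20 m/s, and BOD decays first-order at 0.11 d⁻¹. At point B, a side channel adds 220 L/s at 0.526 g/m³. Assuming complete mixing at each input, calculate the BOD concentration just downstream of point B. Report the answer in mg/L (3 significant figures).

440 L/s = 0.44 m³/s.
After input A: C = (3.91·1.6 + 0.44·25) / 4.35 = 3.967 mg/L.
Over the 8.2 km reach to input B (t = 4.1e+04 s = 0.4745 d), decay gives C = 3.967·exp(−0.11·0.4745) = 3.765 mg/L.
220 L/s = 0.22 m³/s.
After input B: C = (4.35·3.765 + 0.22·0.526) / 4.57 = 3.609 mg/L.

3.61 mg/L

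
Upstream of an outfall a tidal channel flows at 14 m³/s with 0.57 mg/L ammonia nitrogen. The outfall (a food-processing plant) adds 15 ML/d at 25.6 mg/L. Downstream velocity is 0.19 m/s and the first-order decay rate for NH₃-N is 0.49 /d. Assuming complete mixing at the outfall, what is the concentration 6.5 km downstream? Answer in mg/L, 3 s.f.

15 ML/d = 0.1736 m³/s.
After complete mixing, C₀ = (0.1736·25.6 + 14·0.57) / 14.17 = 0.8766 mg/L.
Travel time t = 6500 m / 0.19 m/s = 3.421e+04 s = 0.396 d.
C = 0.8766·exp(−0.49·0.396) = 0.8766·0.8236 = 0.722 mg/L.

0.722 mg/L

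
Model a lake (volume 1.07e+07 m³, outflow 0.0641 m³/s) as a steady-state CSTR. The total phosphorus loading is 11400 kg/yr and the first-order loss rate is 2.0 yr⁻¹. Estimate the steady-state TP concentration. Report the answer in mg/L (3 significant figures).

Outflow Q = 0.0641 m³/s × 3.156e+07 s/yr = 2.023e+06 m³/yr.
Steady-state CSTR mass balance: W = Q·C + k·V·C, so C = W/(Q + kV).
Q + kV = 2.023e+06 + 2.0·1.07e+07 = 2.342e+07 m³/yr.
C = 11400/2.342e+07 = 0.0004867 kg/m³ = 0.4867 mg/L.

0.487 mg/L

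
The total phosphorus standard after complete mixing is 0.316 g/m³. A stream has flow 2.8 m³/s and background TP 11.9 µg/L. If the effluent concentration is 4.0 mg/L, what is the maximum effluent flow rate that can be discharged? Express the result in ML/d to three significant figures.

11.9 µg/L = 0.0119 mg/L.
Mass balance at complete mixing: C_std·(Q_w + Q_r) = Q_w·C_e + Q_r·C_b.
Rearranging, Q_w = Q_r·(C_std − C_b)/(C_e − C_std) = 2.8·(0.316 − 0.0119) / (4 − 0.316) = 0.2311 m³/s.
= 19.97 ML/d.

20.0 ML/d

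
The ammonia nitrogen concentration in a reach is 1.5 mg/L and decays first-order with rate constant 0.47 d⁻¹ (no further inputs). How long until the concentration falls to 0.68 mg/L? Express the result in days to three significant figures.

1.68 d

t = ln(C₀/C)/k = ln(1.5/0.68)/0.47 = 0.7911/0.47 = 1.683 d.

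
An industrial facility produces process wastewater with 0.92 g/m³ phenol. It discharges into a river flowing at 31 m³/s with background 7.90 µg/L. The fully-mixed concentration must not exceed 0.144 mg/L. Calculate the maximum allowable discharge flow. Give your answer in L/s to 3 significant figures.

7.90 µg/L = 0.0079 mg/L.
Mass balance at complete mixing: C_std·(Q_w + Q_r) = Q_w·C_e + Q_r·C_b.
Rearranging, Q_w = Q_r·(C_std − C_b)/(C_e − C_std) = 31·(0.144 − 0.0079) / (0.92 − 0.144) = 5.437 m³/s.
= 5437 L/s.

5440 L/s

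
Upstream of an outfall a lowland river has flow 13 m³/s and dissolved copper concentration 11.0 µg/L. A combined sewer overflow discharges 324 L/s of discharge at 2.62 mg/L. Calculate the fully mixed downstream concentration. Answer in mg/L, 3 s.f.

0.0744 mg/L

324 L/s = 0.324 m³/s.
11.0 µg/L = 0.011 mg/L.
Flow-weighted mixing gives C = (0.324·2.62 + 13·0.011) / (0.324 + 13) = 0.9919/13.32 = 0.07444 mg/L.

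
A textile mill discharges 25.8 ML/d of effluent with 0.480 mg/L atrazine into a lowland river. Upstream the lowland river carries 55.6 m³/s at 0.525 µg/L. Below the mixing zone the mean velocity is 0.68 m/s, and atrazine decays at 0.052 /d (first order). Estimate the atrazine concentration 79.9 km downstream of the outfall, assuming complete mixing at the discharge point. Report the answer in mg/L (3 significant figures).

0.00288 mg/L

25.8 ML/d = 0.2986 m³/s.
0.525 µg/L = 0.000525 mg/L.
After complete mixing, C₀ = (0.2986·0.48 + 55.6·0.000525) / 55.9 = 0.003086 mg/L.
Travel time t = 7.99e+04 m / 0.68 m/s = 1.175e+05 s = 1.36 d.
C = 0.003086·exp(−0.052·1.36) = 0.003086·0.9317 = 0.002876 mg/L.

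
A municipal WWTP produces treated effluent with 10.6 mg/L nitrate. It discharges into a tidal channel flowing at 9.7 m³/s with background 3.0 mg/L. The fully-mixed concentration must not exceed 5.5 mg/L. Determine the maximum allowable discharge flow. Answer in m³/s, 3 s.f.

4.75 m³/s

Mass balance at complete mixing: C_std·(Q_w + Q_r) = Q_w·C_e + Q_r·C_b.
Rearranging, Q_w = Q_r·(C_std − C_b)/(C_e − C_std) = 9.7·(5.5 − 3) / (10.6 − 5.5) = 4.755 m³/s.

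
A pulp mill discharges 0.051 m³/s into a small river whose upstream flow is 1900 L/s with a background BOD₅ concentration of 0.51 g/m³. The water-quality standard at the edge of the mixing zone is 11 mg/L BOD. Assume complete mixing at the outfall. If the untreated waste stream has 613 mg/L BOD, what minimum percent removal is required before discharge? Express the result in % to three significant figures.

1900 L/s = 1.9 m³/s.
Mass balance: 11·1.951 = 0.051·Cₑ + 1.9·0.51.
Cₑ = (21.46 − 0.969) / 0.051 = 401.8 mg/L.
Required removal = 1 − 401.8/613 = 34.45 %.

34.5 %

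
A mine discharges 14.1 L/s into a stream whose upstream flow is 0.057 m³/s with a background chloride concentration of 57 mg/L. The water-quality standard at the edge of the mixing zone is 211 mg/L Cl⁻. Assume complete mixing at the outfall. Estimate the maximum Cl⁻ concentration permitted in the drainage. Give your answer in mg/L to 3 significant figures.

834 mg/L

14.1 L/s = 0.0141 m³/s.
Mass balance: 211·0.0711 = 0.0141·Cₑ + 0.057·57.
Cₑ = (15 − 3.249) / 0.0141 = 833.6 mg/L.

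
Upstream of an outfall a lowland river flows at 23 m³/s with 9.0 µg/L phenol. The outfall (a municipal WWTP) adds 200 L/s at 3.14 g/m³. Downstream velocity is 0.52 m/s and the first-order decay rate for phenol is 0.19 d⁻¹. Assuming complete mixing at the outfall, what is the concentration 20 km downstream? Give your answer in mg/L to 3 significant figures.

0.0331 mg/L

200 L/s = 0.2 m³/s.
9.0 µg/L = 0.009 mg/L.
After complete mixing, C₀ = (0.2·3.14 + 23·0.009) / 23.2 = 0.03599 mg/L.
Travel time t = 2e+04 m / 0.52 m/s = 3.846e+04 s = 0.4452 d.
C = 0.03599·exp(−0.19·0.4452) = 0.03599·0.9189 = 0.03307 mg/L.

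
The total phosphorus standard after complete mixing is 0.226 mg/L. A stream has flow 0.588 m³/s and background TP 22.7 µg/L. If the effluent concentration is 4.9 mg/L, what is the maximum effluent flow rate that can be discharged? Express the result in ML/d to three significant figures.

22.7 µg/L = 0.0227 mg/L.
Mass balance at complete mixing: C_std·(Q_w + Q_r) = Q_w·C_e + Q_r·C_b.
Rearranging, Q_w = Q_r·(C_std − C_b)/(C_e − C_std) = 0.588·(0.226 − 0.0227) / (4.9 − 0.226) = 0.02558 m³/s.
= 2.21 ML/d.

2.21 ML/d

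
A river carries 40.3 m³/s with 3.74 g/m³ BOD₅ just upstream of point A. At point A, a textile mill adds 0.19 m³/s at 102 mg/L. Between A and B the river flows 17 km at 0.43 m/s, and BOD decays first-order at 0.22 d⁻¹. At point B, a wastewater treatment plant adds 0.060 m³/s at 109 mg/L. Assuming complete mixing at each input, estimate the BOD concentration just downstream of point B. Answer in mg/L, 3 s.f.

After input A: C = (40.3·3.74 + 0.19·102) / 40.49 = 4.201 mg/L.
Over the 17 km reach to input B (t = 3.953e+04 s = 0.4576 d), decay gives C = 4.201·exp(−0.22·0.4576) = 3.799 mg/L.
After input B: C = (40.49·3.799 + 0.06·109) / 40.55 = 3.954 mg/L.

3.95 mg/L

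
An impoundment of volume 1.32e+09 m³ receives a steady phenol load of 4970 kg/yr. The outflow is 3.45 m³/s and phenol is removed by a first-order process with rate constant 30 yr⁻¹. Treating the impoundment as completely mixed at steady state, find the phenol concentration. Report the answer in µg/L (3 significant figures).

Outflow Q = 3.45 m³/s × 3.156e+07 s/yr = 1.089e+08 m³/yr.
Steady-state CSTR mass balance: W = Q·C + k·V·C, so C = W/(Q + kV).
Q + kV = 1.089e+08 + 30·1.32e+09 = 3.971e+10 m³/yr.
C = 4970/3.971e+10 = 1.252e-07 kg/m³ = 0.0001252 mg/L = 0.1252 µg/L.

0.125 µg/L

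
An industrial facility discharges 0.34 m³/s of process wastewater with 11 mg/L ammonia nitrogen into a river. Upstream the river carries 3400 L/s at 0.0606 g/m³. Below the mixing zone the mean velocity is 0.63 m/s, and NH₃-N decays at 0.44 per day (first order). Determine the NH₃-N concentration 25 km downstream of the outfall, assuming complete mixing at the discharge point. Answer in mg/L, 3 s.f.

0.862 mg/L

3400 L/s = 3.4 m³/s.
After complete mixing, C₀ = (0.34·11 + 3.4·0.0606) / 3.74 = 1.055 mg/L.
Travel time t = 2.5e+04 m / 0.63 m/s = 3.968e+04 s = 0.4593 d.
C = 1.055·exp(−0.44·0.4593) = 1.055·0.817 = 0.862 mg/L.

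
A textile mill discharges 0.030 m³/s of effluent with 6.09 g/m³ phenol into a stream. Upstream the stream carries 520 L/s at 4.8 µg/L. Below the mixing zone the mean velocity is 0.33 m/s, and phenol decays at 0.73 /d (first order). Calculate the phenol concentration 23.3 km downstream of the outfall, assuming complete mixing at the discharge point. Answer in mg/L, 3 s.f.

0.185 mg/L

520 L/s = 0.52 m³/s.
4.8 µg/L = 0.0048 mg/L.
After complete mixing, C₀ = (0.03·6.09 + 0.52·0.0048) / 0.55 = 0.3367 mg/L.
Travel time t = 2.33e+04 m / 0.33 m/s = 7.061e+04 s = 0.8172 d.
C = 0.3367·exp(−0.73·0.8172) = 0.3367·0.5507 = 0.1854 mg/L.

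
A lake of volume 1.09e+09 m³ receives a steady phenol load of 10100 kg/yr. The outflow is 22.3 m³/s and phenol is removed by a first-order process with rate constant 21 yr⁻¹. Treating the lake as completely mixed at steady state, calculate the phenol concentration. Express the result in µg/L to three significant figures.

Outflow Q = 22.3 m³/s × 3.156e+07 s/yr = 7.037e+08 m³/yr.
Steady-state CSTR mass balance: W = Q·C + k·V·C, so C = W/(Q + kV).
Q + kV = 7.037e+08 + 21·1.09e+09 = 2.359e+10 m³/yr.
C = 10100/2.359e+10 = 4.281e-07 kg/m³ = 0.0004281 mg/L = 0.4281 µg/L.

0.428 µg/L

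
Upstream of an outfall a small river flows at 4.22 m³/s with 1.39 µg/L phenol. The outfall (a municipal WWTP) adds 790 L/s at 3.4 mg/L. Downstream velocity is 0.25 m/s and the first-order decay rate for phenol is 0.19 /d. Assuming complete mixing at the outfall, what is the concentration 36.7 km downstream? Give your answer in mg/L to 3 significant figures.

790 L/s = 0.79 m³/s.
1.39 µg/L = 0.00139 mg/L.
After complete mixing, C₀ = (0.79·3.4 + 4.22·0.00139) / 5.01 = 0.5373 mg/L.
Travel time t = 3.67e+04 m / 0.25 m/s = 1.468e+05 s = 1.699 d.
C = 0.5373·exp(−0.19·1.699) = 0.5373·0.7241 = 0.3891 mg/L.

0.389 mg/L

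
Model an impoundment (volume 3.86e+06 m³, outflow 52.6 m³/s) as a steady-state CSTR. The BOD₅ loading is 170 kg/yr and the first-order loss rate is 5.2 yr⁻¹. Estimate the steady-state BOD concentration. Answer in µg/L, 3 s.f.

Outflow Q = 52.6 m³/s × 3.156e+07 s/yr = 1.66e+09 m³/yr.
Steady-state CSTR mass balance: W = Q·C + k·V·C, so C = W/(Q + kV).
Q + kV = 1.66e+09 + 5.2·3.86e+06 = 1.68e+09 m³/yr.
C = 170/1.68e+09 = 1.012e-07 kg/m³ = 0.0001012 mg/L = 0.1012 µg/L.

0.101 µg/L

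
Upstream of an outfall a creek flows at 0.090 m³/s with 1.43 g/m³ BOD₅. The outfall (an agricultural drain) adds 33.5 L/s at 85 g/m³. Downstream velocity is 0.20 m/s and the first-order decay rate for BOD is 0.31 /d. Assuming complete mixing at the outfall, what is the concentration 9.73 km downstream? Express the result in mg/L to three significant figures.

20.2 mg/L

33.5 L/s = 0.0335 m³/s.
After complete mixing, C₀ = (0.0335·85 + 0.09·1.43) / 0.1235 = 24.1 mg/L.
Travel time t = 9730 m / 0.20 m/s = 4.865e+04 s = 0.5631 d.
C = 24.1·exp(−0.31·0.5631) = 24.1·0.8398 = 20.24 mg/L.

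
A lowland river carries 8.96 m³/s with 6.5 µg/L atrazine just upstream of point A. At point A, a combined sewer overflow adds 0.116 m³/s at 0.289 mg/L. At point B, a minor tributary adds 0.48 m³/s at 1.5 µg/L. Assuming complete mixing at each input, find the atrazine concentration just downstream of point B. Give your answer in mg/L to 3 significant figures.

0.00968 mg/L

6.5 µg/L = 0.0065 mg/L.
After input A: C = (8.96·0.0065 + 0.116·0.289) / 9.076 = 0.01011 mg/L.
1.5 µg/L = 0.0015 mg/L.
After input B: C = (9.076·0.01011 + 0.48·0.0015) / 9.556 = 0.009678 mg/L.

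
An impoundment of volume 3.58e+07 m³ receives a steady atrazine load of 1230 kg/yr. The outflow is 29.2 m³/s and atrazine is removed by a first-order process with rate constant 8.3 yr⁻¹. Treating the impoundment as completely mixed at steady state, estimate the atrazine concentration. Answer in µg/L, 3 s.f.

1.01 µg/L

Outflow Q = 29.2 m³/s × 3.156e+07 s/yr = 9.215e+08 m³/yr.
Steady-state CSTR mass balance: W = Q·C + k·V·C, so C = W/(Q + kV).
Q + kV = 9.215e+08 + 8.3·3.58e+07 = 1.219e+09 m³/yr.
C = 1230/1.219e+09 = 1.009e-06 kg/m³ = 0.001009 mg/L = 1.009 µg/L.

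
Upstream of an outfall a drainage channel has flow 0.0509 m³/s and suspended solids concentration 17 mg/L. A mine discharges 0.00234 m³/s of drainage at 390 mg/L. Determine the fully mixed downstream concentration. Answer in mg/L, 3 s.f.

33.4 mg/L

Conservation of mass across the mixing zone: C = (0.00234·390 + 0.0509·17) / (0.00234 + 0.0509) = 1.778/0.05324 = 33.39 mg/L.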